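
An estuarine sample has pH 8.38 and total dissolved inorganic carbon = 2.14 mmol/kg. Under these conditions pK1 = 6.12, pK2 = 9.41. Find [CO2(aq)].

α₀ = 1 / (1 + K1/[H⁺] + K1K2/[H⁺]²) = 1 / (1 + 10^+2.26 + 10^+1.23)
   = 1 / (1 + 181.97 + 16.982) = 1/199.95 = 0.005001
[CO2*] = α₀ × DIC = 0.005001 × 2.14 = 0.0107 mmol/kg = 10.7 μmol/kg

[CO2*] = 10.7 μmol/kg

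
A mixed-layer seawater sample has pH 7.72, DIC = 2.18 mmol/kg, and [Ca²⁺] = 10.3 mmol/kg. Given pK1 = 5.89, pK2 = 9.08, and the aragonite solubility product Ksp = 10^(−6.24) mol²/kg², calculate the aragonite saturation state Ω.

α₂ = 1 / (1 + [H⁺]/K2 + [H⁺]²/(K1K2)) = 1 / (1 + 10^+1.36 + 10^-0.47)
   = 1 / (1 + 22.909 + 0.33884) = 1/24.248 = 0.04124
[CO3²⁻] = α₂ × DIC = 0.04124 × 2.18 = 0.08991 mmol/kg
Ksp = 10^(−6.24) = 5.754×10^-7
Ω = [Ca²⁺][CO3²⁻]/Ksp = (10.3×10^-3)(8.991×10^-5) / 5.754×10^-7 = 1.61

Ω = 1.61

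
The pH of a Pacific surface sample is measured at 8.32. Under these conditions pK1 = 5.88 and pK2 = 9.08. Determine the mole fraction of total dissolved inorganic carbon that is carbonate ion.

α₂ = 0.148

α₂ = 1 / (1 + [H⁺]/K2 + [H⁺]²/(K1K2)) = 1 / (1 + 10^+0.76 + 10^-1.68)
   = 1 / (1 + 5.7544 + 0.020893) = 1/6.7753 = 0.1476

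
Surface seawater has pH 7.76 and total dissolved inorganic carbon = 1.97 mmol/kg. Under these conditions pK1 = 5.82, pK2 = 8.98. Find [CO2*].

[CO2*] = 0.0211 mmol/kg

α₀ = 1 / (1 + K1/[H⁺] + K1K2/[H⁺]²) = 1 / (1 + 10^+1.94 + 10^+0.72)
   = 1 / (1 + 87.096 + 5.2481) = 1/93.344 = 0.01071
[CO2*] = α₀ × DIC = 0.01071 × 1.97 = 0.0211 mmol/kg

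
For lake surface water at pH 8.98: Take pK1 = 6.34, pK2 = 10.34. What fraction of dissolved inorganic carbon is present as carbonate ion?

α₂ = 1 / (1 + [H⁺]/K2 + [H⁺]²/(K1K2)) = 1 / (1 + 10^+1.36 + 10^-1.28)
   = 1 / (1 + 22.909 + 0.052481) = 1/23.961 = 0.04173

α₂ = 0.0417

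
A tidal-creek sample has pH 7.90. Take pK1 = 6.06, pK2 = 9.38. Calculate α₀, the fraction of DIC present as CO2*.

α₀ = 1 / (1 + K1/[H⁺] + K1K2/[H⁺]²) = 1 / (1 + 10^+1.84 + 10^+0.36)
   = 1 / (1 + 69.183 + 2.2909) = 1/72.474 = 0.01380

α₀ = 0.0138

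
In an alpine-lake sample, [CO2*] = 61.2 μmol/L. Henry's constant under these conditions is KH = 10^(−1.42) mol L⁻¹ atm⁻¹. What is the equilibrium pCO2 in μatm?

pCO2 = 1610 μatm

KH = 10^(−1.42) = 3.802×10^-2 mol L⁻¹ atm⁻¹
pCO2 = [CO2*]/KH = 61.2×10^-6 / 3.802×10^-2 = 1.61×10^-3 atm = 1610 μatm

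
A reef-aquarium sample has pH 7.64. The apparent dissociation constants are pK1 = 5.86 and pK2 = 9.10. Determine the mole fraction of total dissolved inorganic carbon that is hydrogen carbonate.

α₁ = 0.951

α₁ = 1 / (1 + [H⁺]/K1 + K2/[H⁺]) = 1 / (1 + 10^-1.78 + 10^-1.46)
   = 1 / (1 + 0.016596 + 0.034674) = 1/1.0513 = 0.9512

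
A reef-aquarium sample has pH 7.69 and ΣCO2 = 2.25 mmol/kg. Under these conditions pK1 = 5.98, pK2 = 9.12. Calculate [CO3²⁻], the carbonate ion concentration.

[CO3²⁻] = 0.0791 mmol/kg

α₂ = 1 / (1 + [H⁺]/K2 + [H⁺]²/(K1K2)) = 1 / (1 + 10^+1.43 + 10^-0.28)
   = 1 / (1 + 26.915 + 0.52481) = 1/28.440 = 0.03516
[CO3²⁻] = α₂ × DIC = 0.03516 × 2.25 = 0.0791 mmol/kg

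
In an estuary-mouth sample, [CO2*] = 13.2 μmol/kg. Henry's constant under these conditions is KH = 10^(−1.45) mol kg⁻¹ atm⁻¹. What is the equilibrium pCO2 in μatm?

KH = 10^(−1.45) = 3.548×10^-2 mol kg⁻¹ atm⁻¹
pCO2 = [CO2*]/KH = 13.2×10^-6 / 3.548×10^-2 = 3.72×10^-4 atm = 372 μatm

pCO2 = 372 μatm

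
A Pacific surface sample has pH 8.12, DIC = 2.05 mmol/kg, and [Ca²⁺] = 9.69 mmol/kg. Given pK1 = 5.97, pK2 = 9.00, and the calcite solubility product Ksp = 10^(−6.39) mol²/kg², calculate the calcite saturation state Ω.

Ω = 5.64

α₂ = 1 / (1 + [H⁺]/K2 + [H⁺]²/(K1K2)) = 1 / (1 + 10^+0.88 + 10^-1.27)
   = 1 / (1 + 7.5858 + 0.053703) = 1/8.6395 = 0.1157
[CO3²⁻] = α₂ × DIC = 0.1157 × 2.05 = 0.2373 mmol/kg
Ksp = 10^(−6.39) = 4.074×10^-7
Ω = [Ca²⁺][CO3²⁻]/Ksp = (9.69×10^-3)(2.373×10^-4) / 4.074×10^-7 = 5.64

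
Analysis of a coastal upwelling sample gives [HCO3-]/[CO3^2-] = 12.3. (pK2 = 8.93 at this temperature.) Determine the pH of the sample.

pH = 7.84

From K2 = [H⁺][CO3^2-]/[HCO3-]:  pH = pK2 − log₁₀([HCO3-]/[CO3^2-])
log₁₀(12.3) = +1.090
pH = 8.93 − (+1.090) = 7.84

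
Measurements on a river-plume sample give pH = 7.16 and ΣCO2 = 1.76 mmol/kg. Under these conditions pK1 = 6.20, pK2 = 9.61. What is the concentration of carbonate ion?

[CO3²⁻] = 5.61 μmol/kg

α₂ = 1 / (1 + [H⁺]/K2 + [H⁺]²/(K1K2)) = 1 / (1 + 10^+2.45 + 10^+1.49)
   = 1 / (1 + 281.84 + 30.903) = 1/313.74 = 0.003187
[CO3²⁻] = α₂ × DIC = 0.003187 × 1.76 = 0.00561 mmol/kg = 5.61 μmol/kg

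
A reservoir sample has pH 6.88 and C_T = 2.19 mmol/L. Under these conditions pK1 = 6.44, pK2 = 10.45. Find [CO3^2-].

[CO3²⁻] = 0.432 μmol/L

α₂ = 1 / (1 + [H⁺]/K2 + [H⁺]²/(K1K2)) = 1 / (1 + 10^+3.57 + 10^+3.13)
   = 1 / (1 + 3715.4 + 1349.0) = 1/5065.3 = 0.0001974
[CO3²⁻] = α₂ × DIC = 0.0001974 × 2.19 = 0.000432 mmol/L = 0.432 μmol/L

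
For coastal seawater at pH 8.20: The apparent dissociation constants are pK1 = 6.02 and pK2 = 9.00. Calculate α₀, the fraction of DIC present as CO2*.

α₀ = 1 / (1 + K1/[H⁺] + K1K2/[H⁺]²) = 1 / (1 + 10^+2.18 + 10^+1.38)
   = 1 / (1 + 151.36 + 23.988) = 1/176.34 = 0.005671

α₀ = 0.00567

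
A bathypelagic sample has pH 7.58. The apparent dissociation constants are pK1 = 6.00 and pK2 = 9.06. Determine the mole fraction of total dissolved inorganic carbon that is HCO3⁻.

α₁ = 0.944

α₁ = 1 / (1 + [H⁺]/K1 + K2/[H⁺]) = 1 / (1 + 10^-1.58 + 10^-1.48)
   = 1 / (1 + 0.026303 + 0.033113) = 1/1.0594 = 0.9439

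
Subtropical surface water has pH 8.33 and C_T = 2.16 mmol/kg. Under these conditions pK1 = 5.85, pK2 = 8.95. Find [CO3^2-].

[CO3²⁻] = 0.417 mmol/kg

α₂ = 1 / (1 + [H⁺]/K2 + [H⁺]²/(K1K2)) = 1 / (1 + 10^+0.62 + 10^-1.86)
   = 1 / (1 + 4.1687 + 0.013804) = 1/5.1825 = 0.1930
[CO3²⁻] = α₂ × DIC = 0.1930 × 2.16 = 0.417 mmol/kg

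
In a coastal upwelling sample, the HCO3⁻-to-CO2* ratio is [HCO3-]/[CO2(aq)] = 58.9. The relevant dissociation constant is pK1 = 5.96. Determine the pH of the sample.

pH = 7.73

From K1 = [H⁺][HCO3-]/[CO2(aq)]:  pH = pK1 + log₁₀([HCO3-]/[CO2(aq)])
log₁₀(58.9) = +1.770
pH = 5.96 + (+1.770) = 7.73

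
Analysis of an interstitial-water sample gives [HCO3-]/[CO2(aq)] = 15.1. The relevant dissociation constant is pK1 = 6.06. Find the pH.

From K1 = [H⁺][HCO3-]/[CO2(aq)]:  pH = pK1 + log₁₀([HCO3-]/[CO2(aq)])
log₁₀(15.1) = +1.179
pH = 6.06 + (+1.179) = 7.24

pH = 7.24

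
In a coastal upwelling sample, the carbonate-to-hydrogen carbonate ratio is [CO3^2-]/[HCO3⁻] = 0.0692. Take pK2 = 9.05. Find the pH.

From K2 = [H⁺][CO3^2-]/[HCO3⁻]:  pH = pK2 + log₁₀([CO3^2-]/[HCO3⁻])
log₁₀(0.0692) = -1.160
pH = 9.05 + (-1.160) = 7.89

pH = 7.89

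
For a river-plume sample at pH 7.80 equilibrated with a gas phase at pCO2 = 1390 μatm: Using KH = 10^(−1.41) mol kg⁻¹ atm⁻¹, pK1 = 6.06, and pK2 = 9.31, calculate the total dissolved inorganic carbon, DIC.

DIC = 3.12 mmol/kg

[CO2*] = KH · pCO2 = 10^(−1.41) × 1390×10^-6 = 5.408×10^-5 mol/kg
α₀ = 1/(1 + K1/[H⁺] + K1K2/[H⁺]²) = 1/(1 + 10^+1.74 + 10^+0.23) = 0.01735
DIC = [CO2*]/α₀ = 5.408×10^-5 / 0.01735 = 3.12 mmol/kg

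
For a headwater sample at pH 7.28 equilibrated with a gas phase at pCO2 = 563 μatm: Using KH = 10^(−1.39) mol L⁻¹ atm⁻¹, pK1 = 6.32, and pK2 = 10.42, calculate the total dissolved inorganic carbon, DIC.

[CO2*] = KH · pCO2 = 10^(−1.39) × 563×10^-6 = 2.294×10^-5 mol/L
α₀ = 1/(1 + K1/[H⁺] + K1K2/[H⁺]²) = 1/(1 + 10^+0.96 + 10^-2.18) = 0.09875
DIC = [CO2*]/α₀ = 2.294×10^-5 / 0.09875 = 0.232 mmol/L

DIC = 0.232 mmol/L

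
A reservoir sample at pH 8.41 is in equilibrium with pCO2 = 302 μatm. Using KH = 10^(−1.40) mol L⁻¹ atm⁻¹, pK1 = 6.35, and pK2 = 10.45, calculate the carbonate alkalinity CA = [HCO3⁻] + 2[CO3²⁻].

CA = 1.41 mmol/L

[CO2*] = KH · pCO2 = 10^(−1.40) × 302×10^-6 = 1.202×10^-5 mol/L
α₀ = 1/(1 + K1/[H⁺] + K1K2/[H⁺]²) = 1/(1 + 10^+2.06 + 10^+0.02) = 0.008557
DIC = [CO2*]/α₀ = 1.202×10^-5 / 0.008557 = 1.405 mmol/L
CA = (α₁ + 2α₂)·DIC = (0.9825 + 2×0.008960) × 1.405 = 1.41 mmol/L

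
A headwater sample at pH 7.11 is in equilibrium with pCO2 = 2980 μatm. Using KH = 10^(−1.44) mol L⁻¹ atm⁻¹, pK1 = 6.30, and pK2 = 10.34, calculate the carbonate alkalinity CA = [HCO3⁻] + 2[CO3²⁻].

CA = 0.699 mmol/L

[CO2*] = KH · pCO2 = 10^(−1.44) × 2980×10^-6 = 1.082×10^-4 mol/L
α₀ = 1/(1 + K1/[H⁺] + K1K2/[H⁺]²) = 1/(1 + 10^+0.81 + 10^-2.42) = 0.1340
DIC = [CO2*]/α₀ = 1.082×10^-4 / 0.1340 = 0.8072 mmol/L
CA = (α₁ + 2α₂)·DIC = (0.8654 + 2×0.0005096) × 0.8072 = 0.699 mmol/L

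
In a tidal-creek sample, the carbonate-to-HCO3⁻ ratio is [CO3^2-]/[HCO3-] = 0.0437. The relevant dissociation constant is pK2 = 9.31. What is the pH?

pH = 7.95

From K2 = [H⁺][CO3^2-]/[HCO3-]:  pH = pK2 + log₁₀([CO3^2-]/[HCO3-])
log₁₀(0.0437) = -1.360
pH = 9.31 + (-1.360) = 7.95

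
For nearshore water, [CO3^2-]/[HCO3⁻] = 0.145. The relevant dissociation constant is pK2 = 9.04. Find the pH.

From K2 = [H⁺][CO3^2-]/[HCO3⁻]:  pH = pK2 + log₁₀([CO3^2-]/[HCO3⁻])
log₁₀(0.145) = -0.839
pH = 9.04 + (-0.839) = 8.20

pH = 8.20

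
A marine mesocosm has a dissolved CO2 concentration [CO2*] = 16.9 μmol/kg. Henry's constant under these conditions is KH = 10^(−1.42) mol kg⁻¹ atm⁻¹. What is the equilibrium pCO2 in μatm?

pCO2 = 445 μatm

KH = 10^(−1.42) = 3.802×10^-2 mol kg⁻¹ atm⁻¹
pCO2 = [CO2*]/KH = 16.9×10^-6 / 3.802×10^-2 = 4.45×10^-4 atm = 445 μatm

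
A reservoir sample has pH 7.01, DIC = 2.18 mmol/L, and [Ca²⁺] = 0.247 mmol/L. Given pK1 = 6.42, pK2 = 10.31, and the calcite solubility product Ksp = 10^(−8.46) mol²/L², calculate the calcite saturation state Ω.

α₂ = 1 / (1 + [H⁺]/K2 + [H⁺]²/(K1K2)) = 1 / (1 + 10^+3.30 + 10^+2.71)
   = 1 / (1 + 1995.3 + 512.86) = 1/2509.1 = 0.0003985
[CO3²⁻] = α₂ × DIC = 0.0003985 × 2.18 = 0.0008688 mmol/L = 0.8688 μmol/L
Ksp = 10^(−8.46) = 3.467×10^-9
Ω = [Ca²⁺][CO3²⁻]/Ksp = (0.247×10^-3)(8.688×10^-7) / 3.467×10^-9 = 0.0619

Ω = 0.0619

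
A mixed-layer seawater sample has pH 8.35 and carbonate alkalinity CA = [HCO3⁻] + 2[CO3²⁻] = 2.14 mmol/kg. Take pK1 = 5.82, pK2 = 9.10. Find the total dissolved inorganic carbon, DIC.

CA = [HCO3⁻] + 2[CO3²⁻] = (α₁ + 2α₂)·DIC
At pH 8.35: [H⁺]/K1 = 10^-2.53 = 0.0029512, K2/[H⁺] = 10^-0.75 = 0.17783
α₁ = 1/(1 + 0.0029512 + 0.17783) = 1/1.1808 = 0.8469; α₂ = α₁·K2/[H⁺] = 0.1506
α₁ + 2α₂ = 1.1481
DIC = CA / (α₁ + 2α₂) = 2.14 / 1.1481 = 1.86 mmol/kg

DIC = 1.86 mmol/kg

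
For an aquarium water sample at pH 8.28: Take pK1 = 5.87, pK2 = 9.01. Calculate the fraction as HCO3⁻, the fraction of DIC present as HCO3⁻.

α₁ = 0.840

α₁ = 1 / (1 + [H⁺]/K1 + K2/[H⁺]) = 1 / (1 + 10^-2.41 + 10^-0.73)
   = 1 / (1 + 0.0038905 + 0.18621) = 1/1.1901 = 0.8403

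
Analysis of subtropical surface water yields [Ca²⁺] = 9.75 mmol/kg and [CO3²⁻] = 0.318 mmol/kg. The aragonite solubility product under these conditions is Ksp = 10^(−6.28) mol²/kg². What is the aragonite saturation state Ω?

Ksp = 10^(−6.28) = 5.248×10^-7
Ω = [Ca²⁺][CO3²⁻]/Ksp = (9.75×10^-3)(0.318×10^-3) / 5.248×10^-7 = 5.91

Ω = 5.91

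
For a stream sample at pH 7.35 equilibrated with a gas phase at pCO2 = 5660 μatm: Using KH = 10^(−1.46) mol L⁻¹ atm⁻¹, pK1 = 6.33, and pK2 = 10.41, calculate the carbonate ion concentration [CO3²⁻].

[CO3²⁻] = 1.79 μmol/L

[CO2*] = KH · pCO2 = 10^(−1.46) × 5660×10^-6 = 1.963×10^-4 mol/L
α₀ = 1/(1 + K1/[H⁺] + K1K2/[H⁺]²) = 1/(1 + 10^+1.02 + 10^-2.04) = 0.08710
DIC = [CO2*]/α₀ = 1.963×10^-4 / 0.08710 = 2.253 mmol/L
[CO3²⁻] = α₂·DIC; α₂ = 0.0007944, so [CO3²⁻] = 0.0007944 × 2.253 = 0.00179 mmol/L = 1.79 μmol/L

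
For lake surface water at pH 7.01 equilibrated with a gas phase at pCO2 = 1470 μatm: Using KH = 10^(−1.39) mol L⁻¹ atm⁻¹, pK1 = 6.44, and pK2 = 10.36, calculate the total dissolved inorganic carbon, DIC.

[CO2*] = KH · pCO2 = 10^(−1.39) × 1470×10^-6 = 5.988×10^-5 mol/L
α₀ = 1/(1 + K1/[H⁺] + K1K2/[H⁺]²) = 1/(1 + 10^+0.57 + 10^-2.78) = 0.2120
DIC = [CO2*]/α₀ = 5.988×10^-5 / 0.2120 = 0.282 mmol/L

DIC = 0.282 mmol/L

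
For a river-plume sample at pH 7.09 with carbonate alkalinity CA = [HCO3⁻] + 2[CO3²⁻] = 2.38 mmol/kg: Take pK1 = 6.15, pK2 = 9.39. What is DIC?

CA = [HCO3⁻] + 2[CO3²⁻] = (α₁ + 2α₂)·DIC
At pH 7.09: [H⁺]/K1 = 10^-0.94 = 0.11482, K2/[H⁺] = 10^-2.30 = 0.0050119
α₁ = 1/(1 + 0.11482 + 0.0050119) = 1/1.1198 = 0.8930; α₂ = α₁·K2/[H⁺] = 0.004476
α₁ + 2α₂ = 0.9019
DIC = CA / (α₁ + 2α₂) = 2.38 / 0.9019 = 2.64 mmol/kg

DIC = 2.64 mmol/kg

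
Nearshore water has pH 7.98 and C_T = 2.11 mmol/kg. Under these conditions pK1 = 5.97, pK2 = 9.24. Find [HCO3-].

α₁ = 1 / (1 + [H⁺]/K1 + K2/[H⁺]) = 1 / (1 + 10^-2.01 + 10^-1.26)
   = 1 / (1 + 0.0097724 + 0.054954) = 1/1.0647 = 0.9392
[HCO3⁻] = α₁ × DIC = 0.9392 × 2.11 = 1.98 mmol/kg

[HCO3⁻] = 1.98 mmol/kg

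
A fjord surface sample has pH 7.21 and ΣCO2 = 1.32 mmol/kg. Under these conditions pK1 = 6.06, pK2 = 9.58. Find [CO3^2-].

α₂ = 1 / (1 + [H⁺]/K2 + [H⁺]²/(K1K2)) = 1 / (1 + 10^+2.37 + 10^+1.22)
   = 1 / (1 + 234.42 + 16.596) = 1/252.02 = 0.003968
[CO3²⁻] = α₂ × DIC = 0.003968 × 1.32 = 0.00524 mmol/kg = 5.24 μmol/kg

[CO3²⁻] = 5.24 μmol/kg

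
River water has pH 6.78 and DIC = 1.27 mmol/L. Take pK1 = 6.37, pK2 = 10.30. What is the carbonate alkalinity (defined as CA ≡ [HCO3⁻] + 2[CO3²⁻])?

CA = [HCO3⁻] + 2[CO3²⁻] = (α₁ + 2α₂)·DIC
At pH 6.78: [H⁺]/K1 = 10^-0.41 = 0.38905, K2/[H⁺] = 10^-3.52 = 0.00030200
α₁ = 1/(1 + 0.38905 + 0.00030200) = 1/1.3893 = 0.7198; α₂ = α₁·K2/[H⁺] = 0.0002174
α₁ + 2α₂ = 0.7202
CA = 0.7202 × 1.27 = 0.915 mmol/L

CA = 0.915 mmol/L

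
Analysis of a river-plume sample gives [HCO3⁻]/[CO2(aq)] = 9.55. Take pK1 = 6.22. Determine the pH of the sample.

From K1 = [H⁺][HCO3⁻]/[CO2(aq)]:  pH = pK1 + log₁₀([HCO3⁻]/[CO2(aq)])
log₁₀(9.55) = +0.980
pH = 6.22 + (+0.980) = 7.20

pH = 7.20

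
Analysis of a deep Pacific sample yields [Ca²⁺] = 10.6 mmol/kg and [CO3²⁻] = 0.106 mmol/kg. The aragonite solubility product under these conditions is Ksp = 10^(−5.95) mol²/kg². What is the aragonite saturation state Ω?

Ω = 1.00

Ksp = 10^(−5.95) = 1.122×10^-6
Ω = [Ca²⁺][CO3²⁻]/Ksp = (10.6×10^-3)(0.106×10^-3) / 1.122×10^-6 = 1.00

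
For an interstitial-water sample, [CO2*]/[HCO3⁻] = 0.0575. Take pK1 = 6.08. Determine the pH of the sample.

pH = 7.32

From K1 = [H⁺][HCO3⁻]/[CO2*]:  pH = pK1 − log₁₀([CO2*]/[HCO3⁻])
log₁₀(0.0575) = -1.240
pH = 6.08 − (-1.240) = 7.32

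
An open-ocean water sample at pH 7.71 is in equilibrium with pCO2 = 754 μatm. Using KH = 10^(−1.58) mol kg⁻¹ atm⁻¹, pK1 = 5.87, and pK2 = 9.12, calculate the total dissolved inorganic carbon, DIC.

[CO2*] = KH · pCO2 = 10^(−1.58) × 754×10^-6 = 1.983×10^-5 mol/kg
α₀ = 1/(1 + K1/[H⁺] + K1K2/[H⁺]²) = 1/(1 + 10^+1.84 + 10^+0.43) = 0.01372
DIC = [CO2*]/α₀ = 1.983×10^-5 / 0.01372 = 1.45 mmol/kg

DIC = 1.45 mmol/kg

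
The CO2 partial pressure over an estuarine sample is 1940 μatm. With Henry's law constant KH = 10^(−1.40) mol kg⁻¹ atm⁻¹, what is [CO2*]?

KH = 10^(−1.40) = 3.981×10^-2 mol kg⁻¹ atm⁻¹
[CO2*] = KH · pCO2 = 3.981×10^-2 × 1940×10^-6 atm = 7.72×10^-5 mol/kg

[CO2*] = 77.2 μmol/kg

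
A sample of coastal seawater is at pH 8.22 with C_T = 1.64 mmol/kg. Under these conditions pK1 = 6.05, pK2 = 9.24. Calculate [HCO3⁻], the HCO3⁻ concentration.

[HCO3⁻] = 1.49 mmol/kg

α₁ = 1 / (1 + [H⁺]/K1 + K2/[H⁺]) = 1 / (1 + 10^-2.17 + 10^-1.02)
   = 1 / (1 + 0.0067608 + 0.095499) = 1/1.1023 = 0.9072
[HCO3⁻] = α₁ × DIC = 0.9072 × 1.64 = 1.49 mmol/kg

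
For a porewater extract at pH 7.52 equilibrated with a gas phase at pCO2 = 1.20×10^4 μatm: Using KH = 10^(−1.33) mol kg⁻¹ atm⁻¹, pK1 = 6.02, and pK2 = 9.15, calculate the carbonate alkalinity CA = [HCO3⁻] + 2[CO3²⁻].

[CO2*] = KH · pCO2 = 10^(−1.33) × 1.20×10^4×10^-6 = 5.613×10^-4 mol/kg
α₀ = 1/(1 + K1/[H⁺] + K1K2/[H⁺]²) = 1/(1 + 10^+1.50 + 10^-0.13) = 0.02997
DIC = [CO2*]/α₀ = 5.613×10^-4 / 0.02997 = 18.73 mmol/kg
CA = (α₁ + 2α₂)·DIC = (0.9478 + 2×0.02222) × 18.73 = 18.6 mmol/kg

CA = 18.6 mmol/kg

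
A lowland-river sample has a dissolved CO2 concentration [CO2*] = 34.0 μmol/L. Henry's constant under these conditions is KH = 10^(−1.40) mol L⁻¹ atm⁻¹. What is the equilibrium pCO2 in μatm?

KH = 10^(−1.40) = 3.981×10^-2 mol L⁻¹ atm⁻¹
pCO2 = [CO2*]/KH = 34.0×10^-6 / 3.981×10^-2 = 8.54×10^-4 atm = 854 μatm

pCO2 = 854 μatm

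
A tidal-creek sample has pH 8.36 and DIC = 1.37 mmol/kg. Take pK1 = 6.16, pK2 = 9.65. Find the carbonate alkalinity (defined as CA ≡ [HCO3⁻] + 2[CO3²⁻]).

CA = 1.43 mmol/kg

CA = [HCO3⁻] + 2[CO3²⁻] = (α₁ + 2α₂)·DIC
At pH 8.36: [H⁺]/K1 = 10^-2.20 = 0.0063096, K2/[H⁺] = 10^-1.29 = 0.051286
α₁ = 1/(1 + 0.0063096 + 0.051286) = 1/1.0576 = 0.9455; α₂ = α₁·K2/[H⁺] = 0.04849
α₁ + 2α₂ = 1.0425
CA = 1.0425 × 1.37 = 1.43 mmol/kg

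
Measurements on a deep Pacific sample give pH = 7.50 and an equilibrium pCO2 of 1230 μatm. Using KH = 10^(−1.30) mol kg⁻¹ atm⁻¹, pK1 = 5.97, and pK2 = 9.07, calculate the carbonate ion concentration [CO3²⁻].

[CO3²⁻] = 0.0562 mmol/kg

[CO2*] = KH · pCO2 = 10^(−1.30) × 1230×10^-6 = 6.165×10^-5 mol/kg
α₀ = 1/(1 + K1/[H⁺] + K1K2/[H⁺]²) = 1/(1 + 10^+1.53 + 10^-0.04) = 0.02794
DIC = [CO2*]/α₀ = 6.165×10^-5 / 0.02794 = 2.207 mmol/kg
[CO3²⁻] = α₂·DIC; α₂ = 0.02548, so [CO3²⁻] = 0.02548 × 2.207 = 0.0562 mmol/kg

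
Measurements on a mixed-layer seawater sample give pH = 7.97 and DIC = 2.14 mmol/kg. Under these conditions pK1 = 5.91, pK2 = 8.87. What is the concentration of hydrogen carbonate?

α₁ = 1 / (1 + [H⁺]/K1 + K2/[H⁺]) = 1 / (1 + 10^-2.06 + 10^-0.90)
   = 1 / (1 + 0.0087096 + 0.12589) = 1/1.1346 = 0.8814
[HCO3⁻] = α₁ × DIC = 0.8814 × 2.14 = 1.89 mmol/kg

[HCO3⁻] = 1.89 mmol/kg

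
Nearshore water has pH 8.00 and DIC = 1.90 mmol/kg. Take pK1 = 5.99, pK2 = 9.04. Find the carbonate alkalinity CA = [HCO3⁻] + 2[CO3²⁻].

CA = 2.04 mmol/kg

CA = [HCO3⁻] + 2[CO3²⁻] = (α₁ + 2α₂)·DIC
At pH 8.00: [H⁺]/K1 = 10^-2.01 = 0.0097724, K2/[H⁺] = 10^-1.04 = 0.091201
α₁ = 1/(1 + 0.0097724 + 0.091201) = 1/1.1010 = 0.9083; α₂ = α₁·K2/[H⁺] = 0.08284
α₁ + 2α₂ = 1.0740
CA = 1.0740 × 1.90 = 2.04 mmol/kg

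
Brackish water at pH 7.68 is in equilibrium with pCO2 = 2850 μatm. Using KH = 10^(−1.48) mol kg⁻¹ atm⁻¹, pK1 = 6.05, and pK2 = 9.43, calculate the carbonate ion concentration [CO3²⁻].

[CO3²⁻] = 0.0716 mmol/kg

[CO2*] = KH · pCO2 = 10^(−1.48) × 2850×10^-6 = 9.437×10^-5 mol/kg
α₀ = 1/(1 + K1/[H⁺] + K1K2/[H⁺]²) = 1/(1 + 10^+1.63 + 10^-0.12) = 0.02251
DIC = [CO2*]/α₀ = 9.437×10^-5 / 0.02251 = 4.192 mmol/kg
[CO3²⁻] = α₂·DIC; α₂ = 0.01708, so [CO3²⁻] = 0.01708 × 4.192 = 0.0716 mmol/kg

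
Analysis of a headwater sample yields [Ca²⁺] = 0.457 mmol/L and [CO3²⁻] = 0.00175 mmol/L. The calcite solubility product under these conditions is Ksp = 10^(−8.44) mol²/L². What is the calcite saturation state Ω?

Ω = 0.220

Ksp = 10^(−8.44) = 3.631×10^-9
Ω = [Ca²⁺][CO3²⁻]/Ksp = (0.457×10^-3)(0.00175×10^-3) / 3.631×10^-9 = 0.220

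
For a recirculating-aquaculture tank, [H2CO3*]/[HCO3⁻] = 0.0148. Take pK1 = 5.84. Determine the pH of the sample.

pH = 7.67

From K1 = [H⁺][HCO3⁻]/[H2CO3*]:  pH = pK1 − log₁₀([H2CO3*]/[HCO3⁻])
log₁₀(0.0148) = -1.830
pH = 5.84 − (-1.830) = 7.67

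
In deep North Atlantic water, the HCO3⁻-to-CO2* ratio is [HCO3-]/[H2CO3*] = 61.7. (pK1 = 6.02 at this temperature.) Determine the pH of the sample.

pH = 7.81

From K1 = [H⁺][HCO3-]/[H2CO3*]:  pH = pK1 + log₁₀([HCO3-]/[H2CO3*])
log₁₀(61.7) = +1.790
pH = 6.02 + (+1.790) = 7.81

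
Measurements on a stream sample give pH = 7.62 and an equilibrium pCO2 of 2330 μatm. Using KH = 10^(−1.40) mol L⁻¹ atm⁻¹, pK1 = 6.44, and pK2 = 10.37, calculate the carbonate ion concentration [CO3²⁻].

[CO3²⁻] = 2.50 μmol/L

[CO2*] = KH · pCO2 = 10^(−1.40) × 2330×10^-6 = 9.276×10^-5 mol/L
α₀ = 1/(1 + K1/[H⁺] + K1K2/[H⁺]²) = 1/(1 + 10^+1.18 + 10^-1.57) = 0.06187
DIC = [CO2*]/α₀ = 9.276×10^-5 / 0.06187 = 1.499 mmol/L
[CO3²⁻] = α₂·DIC; α₂ = 0.001665, so [CO3²⁻] = 0.001665 × 1.499 = 0.00250 mmol/L = 2.50 μmol/L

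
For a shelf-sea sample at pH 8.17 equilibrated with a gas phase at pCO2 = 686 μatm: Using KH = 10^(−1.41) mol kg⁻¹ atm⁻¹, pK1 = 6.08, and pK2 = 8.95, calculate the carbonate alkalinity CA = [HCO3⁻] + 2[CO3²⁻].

[CO2*] = KH · pCO2 = 10^(−1.41) × 686×10^-6 = 2.669×10^-5 mol/kg
α₀ = 1/(1 + K1/[H⁺] + K1K2/[H⁺]²) = 1/(1 + 10^+2.09 + 10^+1.31) = 0.006923
DIC = [CO2*]/α₀ = 2.669×10^-5 / 0.006923 = 3.855 mmol/kg
CA = (α₁ + 2α₂)·DIC = (0.8517 + 2×0.1414) × 3.855 = 4.37 mmol/kg

CA = 4.37 mmol/kg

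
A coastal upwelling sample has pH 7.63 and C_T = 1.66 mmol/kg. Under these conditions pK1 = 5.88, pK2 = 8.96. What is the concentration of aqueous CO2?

[CO2*] = 0.0277 mmol/kg

α₀ = 1 / (1 + K1/[H⁺] + K1K2/[H⁺]²) = 1 / (1 + 10^+1.75 + 10^+0.42)
   = 1 / (1 + 56.234 + 2.6303) = 1/59.864 = 0.01670
[CO2*] = α₀ × DIC = 0.01670 × 1.66 = 0.0277 mmol/kg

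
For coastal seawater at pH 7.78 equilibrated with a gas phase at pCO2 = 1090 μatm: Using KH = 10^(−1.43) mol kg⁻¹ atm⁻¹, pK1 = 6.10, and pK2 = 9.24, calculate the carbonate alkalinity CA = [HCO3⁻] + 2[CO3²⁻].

[CO2*] = KH · pCO2 = 10^(−1.43) × 1090×10^-6 = 4.050×10^-5 mol/kg
α₀ = 1/(1 + K1/[H⁺] + K1K2/[H⁺]²) = 1/(1 + 10^+1.68 + 10^+0.22) = 0.01979
DIC = [CO2*]/α₀ = 4.050×10^-5 / 0.01979 = 2.046 mmol/kg
CA = (α₁ + 2α₂)·DIC = (0.9474 + 2×0.03285) × 2.046 = 2.07 mmol/kg

CA = 2.07 mmol/kg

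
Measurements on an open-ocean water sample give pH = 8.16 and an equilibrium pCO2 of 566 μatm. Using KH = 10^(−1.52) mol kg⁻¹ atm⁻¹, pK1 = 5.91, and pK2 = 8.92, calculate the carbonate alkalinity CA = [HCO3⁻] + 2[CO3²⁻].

[CO2*] = KH · pCO2 = 10^(−1.52) × 566×10^-6 = 1.709×10^-5 mol/kg
α₀ = 1/(1 + K1/[H⁺] + K1K2/[H⁺]²) = 1/(1 + 10^+2.25 + 10^+1.49) = 0.004768
DIC = [CO2*]/α₀ = 1.709×10^-5 / 0.004768 = 3.585 mmol/kg
CA = (α₁ + 2α₂)·DIC = (0.8479 + 2×0.1473) × 3.585 = 4.10 mmol/kg

CA = 4.10 mmol/kg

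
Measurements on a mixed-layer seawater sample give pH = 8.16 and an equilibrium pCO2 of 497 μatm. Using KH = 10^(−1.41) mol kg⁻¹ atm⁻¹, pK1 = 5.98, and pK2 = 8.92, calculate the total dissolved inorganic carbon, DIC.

[CO2*] = KH · pCO2 = 10^(−1.41) × 497×10^-6 = 1.934×10^-5 mol/kg
α₀ = 1/(1 + K1/[H⁺] + K1K2/[H⁺]²) = 1/(1 + 10^+2.18 + 10^+1.42) = 0.005597
DIC = [CO2*]/α₀ = 1.934×10^-5 / 0.005597 = 3.45 mmol/kg

DIC = 3.45 mmol/kg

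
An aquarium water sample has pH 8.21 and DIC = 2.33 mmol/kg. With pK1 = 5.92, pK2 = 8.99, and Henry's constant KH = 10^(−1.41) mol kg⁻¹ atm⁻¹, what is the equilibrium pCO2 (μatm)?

pCO2 = 262 μatm

α₀ = 1 / (1 + K1/[H⁺] + K1K2/[H⁺]²) = 1 / (1 + 10^+2.29 + 10^+1.51)
   = 1 / (1 + 194.98 + 32.359) = 1/228.34 = 0.004379
[CO2*] = α₀ × DIC = 0.004379 × 2.33 = 0.01020 mmol/kg = 10.20 μmol/kg
pCO2 = [CO2*]/KH = 1.020×10^-5 / 3.890×10^-2 = 262 μatm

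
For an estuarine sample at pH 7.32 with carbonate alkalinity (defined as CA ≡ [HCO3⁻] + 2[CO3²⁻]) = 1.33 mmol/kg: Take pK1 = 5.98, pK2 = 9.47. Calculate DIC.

DIC = 1.38 mmol/kg

CA = [HCO3⁻] + 2[CO3²⁻] = (α₁ + 2α₂)·DIC
At pH 7.32: [H⁺]/K1 = 10^-1.34 = 0.045709, K2/[H⁺] = 10^-2.15 = 0.0070795
α₁ = 1/(1 + 0.045709 + 0.0070795) = 1/1.0528 = 0.9499; α₂ = α₁·K2/[H⁺] = 0.006724
α₁ + 2α₂ = 0.9633
DIC = CA / (α₁ + 2α₂) = 1.33 / 0.9633 = 1.38 mmol/kg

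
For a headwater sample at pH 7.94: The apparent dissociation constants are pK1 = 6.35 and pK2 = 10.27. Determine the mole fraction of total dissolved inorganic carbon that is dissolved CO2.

α₀ = 1 / (1 + K1/[H⁺] + K1K2/[H⁺]²) = 1 / (1 + 10^+1.59 + 10^-0.74)
   = 1 / (1 + 38.905 + 0.18197) = 1/40.086 = 0.02495

α₀ = 0.0249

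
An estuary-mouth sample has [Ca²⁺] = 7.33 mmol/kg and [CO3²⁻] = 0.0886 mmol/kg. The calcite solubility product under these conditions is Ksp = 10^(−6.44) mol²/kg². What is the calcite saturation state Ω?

Ω = 1.79

Ksp = 10^(−6.44) = 3.631×10^-7
Ω = [Ca²⁺][CO3²⁻]/Ksp = (7.33×10^-3)(0.0886×10^-3) / 3.631×10^-7 = 1.79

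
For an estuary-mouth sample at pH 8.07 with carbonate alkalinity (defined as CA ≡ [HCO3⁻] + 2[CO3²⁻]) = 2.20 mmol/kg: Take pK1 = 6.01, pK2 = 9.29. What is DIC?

DIC = 2.10 mmol/kg

CA = [HCO3⁻] + 2[CO3²⁻] = (α₁ + 2α₂)·DIC
At pH 8.07: [H⁺]/K1 = 10^-2.06 = 0.0087096, K2/[H⁺] = 10^-1.22 = 0.060256
α₁ = 1/(1 + 0.0087096 + 0.060256) = 1/1.0690 = 0.9355; α₂ = α₁·K2/[H⁺] = 0.05637
α₁ + 2α₂ = 1.0482
DIC = CA / (α₁ + 2α₂) = 2.20 / 1.0482 = 2.10 mmol/kg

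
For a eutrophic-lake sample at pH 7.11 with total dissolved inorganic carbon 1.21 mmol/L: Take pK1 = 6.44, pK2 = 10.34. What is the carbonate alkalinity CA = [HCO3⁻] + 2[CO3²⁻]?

CA = [HCO3⁻] + 2[CO3²⁻] = (α₁ + 2α₂)·DIC
At pH 7.11: [H⁺]/K1 = 10^-0.67 = 0.21380, K2/[H⁺] = 10^-3.23 = 0.00058884
α₁ = 1/(1 + 0.21380 + 0.00058884) = 1/1.2144 = 0.8235; α₂ = α₁·K2/[H⁺] = 0.0004849
α₁ + 2α₂ = 0.8244
CA = 0.8244 × 1.21 = 0.998 mmol/L

CA = 0.998 mmol/L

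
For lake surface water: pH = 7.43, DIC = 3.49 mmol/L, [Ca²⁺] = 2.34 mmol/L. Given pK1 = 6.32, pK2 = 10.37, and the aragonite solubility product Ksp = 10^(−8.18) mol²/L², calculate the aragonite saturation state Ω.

α₂ = 1 / (1 + [H⁺]/K2 + [H⁺]²/(K1K2)) = 1 / (1 + 10^+2.94 + 10^+1.83)
   = 1 / (1 + 870.96 + 67.608) = 1/939.57 = 0.001064
[CO3²⁻] = α₂ × DIC = 0.001064 × 3.49 = 0.003714 mmol/L = 3.714 μmol/L
Ksp = 10^(−8.18) = 6.607×10^-9
Ω = [Ca²⁺][CO3²⁻]/Ksp = (2.34×10^-3)(3.714×10^-6) / 6.607×10^-9 = 1.32

Ω = 1.32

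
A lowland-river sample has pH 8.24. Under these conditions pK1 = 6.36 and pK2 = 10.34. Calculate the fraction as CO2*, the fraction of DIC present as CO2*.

α₀ = 1 / (1 + K1/[H⁺] + K1K2/[H⁺]²) = 1 / (1 + 10^+1.88 + 10^-0.22)
   = 1 / (1 + 75.858 + 0.60256) = 1/77.460 = 0.01291

α₀ = 0.0129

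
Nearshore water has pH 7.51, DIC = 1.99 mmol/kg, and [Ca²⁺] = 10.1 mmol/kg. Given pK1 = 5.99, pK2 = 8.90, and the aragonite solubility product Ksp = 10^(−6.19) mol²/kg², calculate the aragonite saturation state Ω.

Ω = 1.18

α₂ = 1 / (1 + [H⁺]/K2 + [H⁺]²/(K1K2)) = 1 / (1 + 10^+1.39 + 10^-0.13)
   = 1 / (1 + 24.547 + 0.74131) = 1/26.288 = 0.03804
[CO3²⁻] = α₂ × DIC = 0.03804 × 1.99 = 0.07570 mmol/kg
Ksp = 10^(−6.19) = 6.457×10^-7
Ω = [Ca²⁺][CO3²⁻]/Ksp = (10.1×10^-3)(7.570×10^-5) / 6.457×10^-7 = 1.18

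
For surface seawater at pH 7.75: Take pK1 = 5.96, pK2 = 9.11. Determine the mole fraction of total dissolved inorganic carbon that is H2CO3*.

α₀ = 0.0153

α₀ = 1 / (1 + K1/[H⁺] + K1K2/[H⁺]²) = 1 / (1 + 10^+1.79 + 10^+0.43)
   = 1 / (1 + 61.660 + 2.6915) = 1/65.351 = 0.01530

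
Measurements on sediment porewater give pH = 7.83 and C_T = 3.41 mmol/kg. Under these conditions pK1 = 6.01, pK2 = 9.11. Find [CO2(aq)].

α₀ = 1 / (1 + K1/[H⁺] + K1K2/[H⁺]²) = 1 / (1 + 10^+1.82 + 10^+0.54)
   = 1 / (1 + 66.069 + 3.4674) = 1/70.537 = 0.01418
[CO2*] = α₀ × DIC = 0.01418 × 3.41 = 0.0483 mmol/kg

[CO2*] = 0.0483 mmol/kg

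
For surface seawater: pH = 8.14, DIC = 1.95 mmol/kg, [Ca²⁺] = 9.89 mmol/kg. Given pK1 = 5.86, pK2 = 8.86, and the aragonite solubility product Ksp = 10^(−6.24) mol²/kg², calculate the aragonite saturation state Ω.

Ω = 5.34

α₂ = 1 / (1 + [H⁺]/K2 + [H⁺]²/(K1K2)) = 1 / (1 + 10^+0.72 + 10^-1.56)
   = 1 / (1 + 5.2481 + 0.027542) = 1/6.2756 = 0.1593
[CO3²⁻] = α₂ × DIC = 0.1593 × 1.95 = 0.3107 mmol/kg
Ksp = 10^(−6.24) = 5.754×10^-7
Ω = [Ca²⁺][CO3²⁻]/Ksp = (9.89×10^-3)(3.107×10^-4) / 5.754×10^-7 = 5.34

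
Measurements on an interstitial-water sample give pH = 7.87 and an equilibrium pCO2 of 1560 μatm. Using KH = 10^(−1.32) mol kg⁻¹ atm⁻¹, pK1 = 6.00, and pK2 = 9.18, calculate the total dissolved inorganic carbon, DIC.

DIC = 5.88 mmol/kg

[CO2*] = KH · pCO2 = 10^(−1.32) × 1560×10^-6 = 7.467×10^-5 mol/kg
α₀ = 1/(1 + K1/[H⁺] + K1K2/[H⁺]²) = 1/(1 + 10^+1.87 + 10^+0.56) = 0.01270
DIC = [CO2*]/α₀ = 7.467×10^-5 / 0.01270 = 5.88 mmol/kg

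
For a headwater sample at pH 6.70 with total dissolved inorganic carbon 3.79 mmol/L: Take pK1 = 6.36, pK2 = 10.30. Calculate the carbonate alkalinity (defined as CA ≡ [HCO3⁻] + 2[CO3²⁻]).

CA = 2.60 mmol/L

CA = [HCO3⁻] + 2[CO3²⁻] = (α₁ + 2α₂)·DIC
At pH 6.70: [H⁺]/K1 = 10^-0.34 = 0.45709, K2/[H⁺] = 10^-3.60 = 0.00025119
α₁ = 1/(1 + 0.45709 + 0.00025119) = 1/1.4573 = 0.6862; α₂ = α₁·K2/[H⁺] = 0.0001724
α₁ + 2α₂ = 0.6865
CA = 0.6865 × 3.79 = 2.60 mmol/L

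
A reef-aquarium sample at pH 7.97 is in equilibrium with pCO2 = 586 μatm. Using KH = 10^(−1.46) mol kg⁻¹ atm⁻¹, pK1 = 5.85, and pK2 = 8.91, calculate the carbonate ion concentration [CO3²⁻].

[CO3²⁻] = 0.308 mmol/kg

[CO2*] = KH · pCO2 = 10^(−1.46) × 586×10^-6 = 2.032×10^-5 mol/kg
α₀ = 1/(1 + K1/[H⁺] + K1K2/[H⁺]²) = 1/(1 + 10^+2.12 + 10^+1.18) = 0.006759
DIC = [CO2*]/α₀ = 2.032×10^-5 / 0.006759 = 3.006 mmol/kg
[CO3²⁻] = α₂·DIC; α₂ = 0.1023, so [CO3²⁻] = 0.1023 × 3.006 = 0.308 mmol/kg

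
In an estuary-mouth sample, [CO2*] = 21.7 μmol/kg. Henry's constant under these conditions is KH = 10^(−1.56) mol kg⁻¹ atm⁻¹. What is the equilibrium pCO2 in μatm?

KH = 10^(−1.56) = 2.754×10^-2 mol kg⁻¹ atm⁻¹
pCO2 = [CO2*]/KH = 21.7×10^-6 / 2.754×10^-2 = 7.88×10^-4 atm = 788 μatm

pCO2 = 788 μatm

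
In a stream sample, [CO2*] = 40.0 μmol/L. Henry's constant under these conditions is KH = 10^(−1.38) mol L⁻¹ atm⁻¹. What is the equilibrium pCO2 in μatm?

KH = 10^(−1.38) = 4.169×10^-2 mol L⁻¹ atm⁻¹
pCO2 = [CO2*]/KH = 40.0×10^-6 / 4.169×10^-2 = 9.60×10^-4 atm = 960 μatm

pCO2 = 960 μatm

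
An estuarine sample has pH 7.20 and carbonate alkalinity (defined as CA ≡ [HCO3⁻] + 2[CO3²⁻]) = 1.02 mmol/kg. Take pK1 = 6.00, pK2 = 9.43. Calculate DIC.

DIC = 1.08 mmol/kg

CA = [HCO3⁻] + 2[CO3²⁻] = (α₁ + 2α₂)·DIC
At pH 7.20: [H⁺]/K1 = 10^-1.20 = 0.063096, K2/[H⁺] = 10^-2.23 = 0.0058884
α₁ = 1/(1 + 0.063096 + 0.0058884) = 1/1.0690 = 0.9355; α₂ = α₁·K2/[H⁺] = 0.005508
α₁ + 2α₂ = 0.9465
DIC = CA / (α₁ + 2α₂) = 1.02 / 0.9465 = 1.08 mmol/kg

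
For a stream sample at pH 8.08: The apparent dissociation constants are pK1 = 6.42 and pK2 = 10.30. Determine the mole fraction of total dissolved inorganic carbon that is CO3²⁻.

α₂ = 0.00586

α₂ = 1 / (1 + [H⁺]/K2 + [H⁺]²/(K1K2)) = 1 / (1 + 10^+2.22 + 10^+0.56)
   = 1 / (1 + 165.96 + 3.6308) = 1/170.59 = 0.005862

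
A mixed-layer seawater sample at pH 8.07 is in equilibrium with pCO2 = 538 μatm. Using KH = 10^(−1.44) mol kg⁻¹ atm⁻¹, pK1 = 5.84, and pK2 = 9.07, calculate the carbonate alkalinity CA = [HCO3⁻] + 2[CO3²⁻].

CA = 3.98 mmol/kg

[CO2*] = KH · pCO2 = 10^(−1.44) × 538×10^-6 = 1.953×10^-5 mol/kg
α₀ = 1/(1 + K1/[H⁺] + K1K2/[H⁺]²) = 1/(1 + 10^+2.23 + 10^+1.23) = 0.005325
DIC = [CO2*]/α₀ = 1.953×10^-5 / 0.005325 = 3.669 mmol/kg
CA = (α₁ + 2α₂)·DIC = (0.9043 + 2×0.09043) × 3.669 = 3.98 mmol/kg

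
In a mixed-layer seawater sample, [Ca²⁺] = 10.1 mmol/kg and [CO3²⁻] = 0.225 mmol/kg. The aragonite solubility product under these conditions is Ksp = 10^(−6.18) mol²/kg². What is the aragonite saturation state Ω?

Ω = 3.44

Ksp = 10^(−6.18) = 6.607×10^-7
Ω = [Ca²⁺][CO3²⁻]/Ksp = (10.1×10^-3)(0.225×10^-3) / 6.607×10^-7 = 3.44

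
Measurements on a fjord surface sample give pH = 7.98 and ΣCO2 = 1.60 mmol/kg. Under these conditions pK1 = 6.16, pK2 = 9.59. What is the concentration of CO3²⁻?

α₂ = 1 / (1 + [H⁺]/K2 + [H⁺]²/(K1K2)) = 1 / (1 + 10^+1.61 + 10^-0.21)
   = 1 / (1 + 40.738 + 0.61660) = 1/42.355 = 0.02361
[CO3²⁻] = α₂ × DIC = 0.02361 × 1.60 = 0.0378 mmol/kg

[CO3²⁻] = 0.0378 mmol/kg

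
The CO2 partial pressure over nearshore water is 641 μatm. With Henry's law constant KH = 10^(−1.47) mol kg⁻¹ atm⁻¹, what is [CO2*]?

KH = 10^(−1.47) = 3.388×10^-2 mol kg⁻¹ atm⁻¹
[CO2*] = KH · pCO2 = 3.388×10^-2 × 641×10^-6 atm = 2.17×10^-5 mol/kg

[CO2*] = 21.7 μmol/kg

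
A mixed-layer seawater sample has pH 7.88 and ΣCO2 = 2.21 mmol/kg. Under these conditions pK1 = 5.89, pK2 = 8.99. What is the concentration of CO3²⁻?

α₂ = 1 / (1 + [H⁺]/K2 + [H⁺]²/(K1K2)) = 1 / (1 + 10^+1.11 + 10^-0.88)
   = 1 / (1 + 12.882 + 0.13183) = 1/14.014 = 0.07136
[CO3²⁻] = α₂ × DIC = 0.07136 × 2.21 = 0.158 mmol/kg

[CO3²⁻] = 0.158 mmol/kg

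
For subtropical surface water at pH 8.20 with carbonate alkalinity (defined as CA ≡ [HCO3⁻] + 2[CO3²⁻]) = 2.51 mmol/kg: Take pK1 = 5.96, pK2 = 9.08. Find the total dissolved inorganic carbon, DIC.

DIC = 2.26 mmol/kg

CA = [HCO3⁻] + 2[CO3²⁻] = (α₁ + 2α₂)·DIC
At pH 8.20: [H⁺]/K1 = 10^-2.24 = 0.0057544, K2/[H⁺] = 10^-0.88 = 0.13183
α₁ = 1/(1 + 0.0057544 + 0.13183) = 1/1.1376 = 0.8791; α₂ = α₁·K2/[H⁺] = 0.1159
α₁ + 2α₂ = 1.1108
DIC = CA / (α₁ + 2α₂) = 2.51 / 1.1108 = 2.26 mmol/kg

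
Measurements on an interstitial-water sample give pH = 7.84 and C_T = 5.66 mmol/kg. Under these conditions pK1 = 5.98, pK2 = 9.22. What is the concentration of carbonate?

[CO3²⁻] = 0.224 mmol/kg

α₂ = 1 / (1 + [H⁺]/K2 + [H⁺]²/(K1K2)) = 1 / (1 + 10^+1.38 + 10^-0.48)
   = 1 / (1 + 23.988 + 0.33113) = 1/25.319 = 0.03950
[CO3²⁻] = α₂ × DIC = 0.03950 × 5.66 = 0.224 mmol/kg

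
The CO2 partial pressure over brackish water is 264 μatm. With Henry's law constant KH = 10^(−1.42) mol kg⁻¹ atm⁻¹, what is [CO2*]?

[CO2*] = 10.0 μmol/kg

KH = 10^(−1.42) = 3.802×10^-2 mol kg⁻¹ atm⁻¹
[CO2*] = KH · pCO2 = 3.802×10^-2 × 264×10^-6 atm = 1.00×10^-5 mol/kg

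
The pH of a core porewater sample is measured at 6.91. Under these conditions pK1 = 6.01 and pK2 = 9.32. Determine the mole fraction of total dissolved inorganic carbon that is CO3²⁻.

α₂ = 0.00344

α₂ = 1 / (1 + [H⁺]/K2 + [H⁺]²/(K1K2)) = 1 / (1 + 10^+2.41 + 10^+1.51)
   = 1 / (1 + 257.04 + 32.359) = 1/290.40 = 0.003444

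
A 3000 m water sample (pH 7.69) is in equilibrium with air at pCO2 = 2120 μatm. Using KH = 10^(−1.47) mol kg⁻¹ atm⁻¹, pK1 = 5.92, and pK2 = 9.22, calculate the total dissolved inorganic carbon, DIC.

[CO2*] = KH · pCO2 = 10^(−1.47) × 2120×10^-6 = 7.183×10^-5 mol/kg
α₀ = 1/(1 + K1/[H⁺] + K1K2/[H⁺]²) = 1/(1 + 10^+1.77 + 10^+0.24) = 0.01623
DIC = [CO2*]/α₀ = 7.183×10^-5 / 0.01623 = 4.43 mmol/kg

DIC = 4.43 mmol/kg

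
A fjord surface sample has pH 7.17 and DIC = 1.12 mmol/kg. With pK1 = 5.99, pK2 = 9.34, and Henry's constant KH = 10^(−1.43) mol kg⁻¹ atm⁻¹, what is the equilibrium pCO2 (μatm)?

α₀ = 1 / (1 + K1/[H⁺] + K1K2/[H⁺]²) = 1 / (1 + 10^+1.18 + 10^-0.99)
   = 1 / (1 + 15.136 + 0.10233) = 1/16.238 = 0.06158
[CO2*] = α₀ × DIC = 0.06158 × 1.12 = 0.06897 mmol/kg
pCO2 = [CO2*]/KH = 6.897×10^-5 / 3.715×10^-2 = 1860 μatm

pCO2 = 1860 μatm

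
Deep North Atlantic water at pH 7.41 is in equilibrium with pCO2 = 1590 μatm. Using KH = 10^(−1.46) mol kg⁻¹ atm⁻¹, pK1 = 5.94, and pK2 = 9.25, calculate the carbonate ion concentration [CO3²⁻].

[CO2*] = KH · pCO2 = 10^(−1.46) × 1590×10^-6 = 5.513×10^-5 mol/kg
α₀ = 1/(1 + K1/[H⁺] + K1K2/[H⁺]²) = 1/(1 + 10^+1.47 + 10^-0.37) = 0.03232
DIC = [CO2*]/α₀ = 5.513×10^-5 / 0.03232 = 1.706 mmol/kg
[CO3²⁻] = α₂·DIC; α₂ = 0.01379, so [CO3²⁻] = 0.01379 × 1.706 = 0.0235 mmol/kg

[CO3²⁻] = 0.0235 mmol/kg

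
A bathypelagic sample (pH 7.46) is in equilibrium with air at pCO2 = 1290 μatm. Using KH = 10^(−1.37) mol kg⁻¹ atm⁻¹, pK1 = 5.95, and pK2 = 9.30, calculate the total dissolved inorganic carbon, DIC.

DIC = 1.86 mmol/kg

[CO2*] = KH · pCO2 = 10^(−1.37) × 1290×10^-6 = 5.503×10^-5 mol/kg
α₀ = 1/(1 + K1/[H⁺] + K1K2/[H⁺]²) = 1/(1 + 10^+1.51 + 10^-0.33) = 0.02956
DIC = [CO2*]/α₀ = 5.503×10^-5 / 0.02956 = 1.86 mmol/kg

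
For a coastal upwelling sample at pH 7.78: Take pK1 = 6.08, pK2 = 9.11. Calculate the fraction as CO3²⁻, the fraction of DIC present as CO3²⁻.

α₂ = 0.0438

α₂ = 1 / (1 + [H⁺]/K2 + [H⁺]²/(K1K2)) = 1 / (1 + 10^+1.33 + 10^-0.37)
   = 1 / (1 + 21.380 + 0.42658) = 1/22.806 = 0.04385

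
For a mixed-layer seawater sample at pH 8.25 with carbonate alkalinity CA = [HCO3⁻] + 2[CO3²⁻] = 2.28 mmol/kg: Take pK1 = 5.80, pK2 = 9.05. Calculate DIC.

DIC = 2.01 mmol/kg

CA = [HCO3⁻] + 2[CO3²⁻] = (α₁ + 2α₂)·DIC
At pH 8.25: [H⁺]/K1 = 10^-2.45 = 0.0035481, K2/[H⁺] = 10^-0.80 = 0.15849
α₁ = 1/(1 + 0.0035481 + 0.15849) = 1/1.1620 = 0.8606; α₂ = α₁·K2/[H⁺] = 0.1364
α₁ + 2α₂ = 1.1333
DIC = CA / (α₁ + 2α₂) = 2.28 / 1.1333 = 2.01 mmol/kg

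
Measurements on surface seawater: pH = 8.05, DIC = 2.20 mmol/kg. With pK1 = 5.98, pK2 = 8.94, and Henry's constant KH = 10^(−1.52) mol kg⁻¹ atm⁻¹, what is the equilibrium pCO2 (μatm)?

pCO2 = 545 μatm

α₀ = 1 / (1 + K1/[H⁺] + K1K2/[H⁺]²) = 1 / (1 + 10^+2.07 + 10^+1.18)
   = 1 / (1 + 117.49 + 15.136) = 1/133.63 = 0.007484
[CO2*] = α₀ × DIC = 0.007484 × 2.20 = 0.01646 mmol/kg = 16.46 μmol/kg
pCO2 = [CO2*]/KH = 1.646×10^-5 / 3.020×10^-2 = 545 μatm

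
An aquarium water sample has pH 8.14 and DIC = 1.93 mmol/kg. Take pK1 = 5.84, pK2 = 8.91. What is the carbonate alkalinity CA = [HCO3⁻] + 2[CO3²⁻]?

CA = [HCO3⁻] + 2[CO3²⁻] = (α₁ + 2α₂)·DIC
At pH 8.14: [H⁺]/K1 = 10^-2.30 = 0.0050119, K2/[H⁺] = 10^-0.77 = 0.16982
α₁ = 1/(1 + 0.0050119 + 0.16982) = 1/1.1748 = 0.8512; α₂ = α₁·K2/[H⁺] = 0.1446
α₁ + 2α₂ = 1.1403
CA = 1.1403 × 1.93 = 2.20 mmol/kg

CA = 2.20 mmol/kg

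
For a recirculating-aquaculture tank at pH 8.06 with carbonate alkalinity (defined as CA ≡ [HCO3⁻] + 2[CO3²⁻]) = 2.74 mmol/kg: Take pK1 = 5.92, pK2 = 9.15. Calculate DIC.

CA = [HCO3⁻] + 2[CO3²⁻] = (α₁ + 2α₂)·DIC
At pH 8.06: [H⁺]/K1 = 10^-2.14 = 0.0072444, K2/[H⁺] = 10^-1.09 = 0.081283
α₁ = 1/(1 + 0.0072444 + 0.081283) = 1/1.0885 = 0.9187; α₂ = α₁·K2/[H⁺] = 0.07467
α₁ + 2α₂ = 1.0680
DIC = CA / (α₁ + 2α₂) = 2.74 / 1.0680 = 2.57 mmol/kg

DIC = 2.57 mmol/kg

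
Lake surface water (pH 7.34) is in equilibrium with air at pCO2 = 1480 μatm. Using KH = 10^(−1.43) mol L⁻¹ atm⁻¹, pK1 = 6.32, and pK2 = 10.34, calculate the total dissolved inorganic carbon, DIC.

[CO2*] = KH · pCO2 = 10^(−1.43) × 1480×10^-6 = 5.499×10^-5 mol/L
α₀ = 1/(1 + K1/[H⁺] + K1K2/[H⁺]²) = 1/(1 + 10^+1.02 + 10^-1.98) = 0.08709
DIC = [CO2*]/α₀ = 5.499×10^-5 / 0.08709 = 0.631 mmol/L

DIC = 0.631 mmol/L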